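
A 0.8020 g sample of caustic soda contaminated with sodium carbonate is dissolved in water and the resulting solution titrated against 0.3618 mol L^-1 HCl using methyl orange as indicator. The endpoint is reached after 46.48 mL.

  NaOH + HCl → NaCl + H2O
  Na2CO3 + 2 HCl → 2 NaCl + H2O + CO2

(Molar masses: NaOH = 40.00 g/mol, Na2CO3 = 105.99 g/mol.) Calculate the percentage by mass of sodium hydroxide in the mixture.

34.23 %

n(HCl) = 0.04648 × 0.3618 = 0.01682 mol
Let x = n(NaOH), y = n(Na2CO3).
Titrant: 1x + 2y = 0.01682;  mass: 40.00x + 105.99y = 0.8020
Solving, x = 6.863 × 10^-3 mol, y = 4.977 × 10^-3 mol
mass of NaOH = 6.863 × 10^-3 × 40.00 = 0.2745 g
% NaOH = 0.2745 / 0.8020 × 100 = 34.23 %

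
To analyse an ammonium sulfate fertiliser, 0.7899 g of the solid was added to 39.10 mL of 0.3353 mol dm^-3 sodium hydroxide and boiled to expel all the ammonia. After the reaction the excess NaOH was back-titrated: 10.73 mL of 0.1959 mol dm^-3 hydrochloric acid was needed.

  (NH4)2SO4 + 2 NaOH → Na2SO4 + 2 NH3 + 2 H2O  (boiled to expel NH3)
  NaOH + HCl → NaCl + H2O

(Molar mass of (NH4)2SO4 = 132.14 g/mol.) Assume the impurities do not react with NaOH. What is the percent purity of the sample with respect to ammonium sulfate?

n(NaOH) added = 0.03910 × 0.3353 = 0.01311 mol
n(HCl) used in back-titration = 0.01073 × 0.1959 = 2.102 × 10^-3 mol
n(NaOH) left over = 2.102 × 10^-3 mol (1:1 ratio)
n(NaOH) consumed by analyte = 0.01311 − 2.102 × 10^-3 = 0.01101 mol
From the 1:2 ratio, n((NH4)2SO4) = 1/2 × 0.01101 = 5.504 × 10^-3 mol
mass of (NH4)2SO4 = 5.504 × 10^-3 × 132.14 = 0.7273 g
% (NH4)2SO4 = 0.7273 / 0.7899 × 100 = 92.08 %

92.08 %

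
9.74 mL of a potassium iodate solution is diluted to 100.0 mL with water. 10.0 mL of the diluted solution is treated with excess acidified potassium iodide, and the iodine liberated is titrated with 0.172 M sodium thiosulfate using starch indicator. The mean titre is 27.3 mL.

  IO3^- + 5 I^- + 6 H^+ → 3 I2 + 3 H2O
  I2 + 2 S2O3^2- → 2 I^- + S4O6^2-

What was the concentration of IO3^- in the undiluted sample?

n(S2O3^2-) = 0.0273 × 0.172 = 4.70 × 10^-3 mol
n(I2) = n(S2O3^2-)/2 = 2.35 × 10^-3 mol
From the 1:3 ratio, n(IO3^-) in the aliquot = 1/3 × 2.35 × 10^-3 = 7.83 × 10^-4 mol
[IO3^-]_dilute = 7.83 × 10^-4 / 0.0100 = 0.0783 mol/L
[IO3^-]_original = 0.0783 × 100.0/9.74 = 0.803 mol/L

0.803 M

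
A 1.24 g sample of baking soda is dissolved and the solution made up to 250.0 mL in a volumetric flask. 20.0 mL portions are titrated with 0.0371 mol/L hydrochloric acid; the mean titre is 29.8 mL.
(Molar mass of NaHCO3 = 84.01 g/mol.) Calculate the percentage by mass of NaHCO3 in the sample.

93.6 %

NaHCO3 + HCl → NaCl + H2O + CO2
n(HCl) per titration = 0.0298 × 0.0371 = 1.11 × 10^-3 mol
n(NaHCO3) in each aliquot = 1.11 × 10^-3 mol (1:1 ratio)
n(NaHCO3) in the whole flask = 1.11 × 10^-3 × 250.0/20.0 = 0.0138 mol
mass of NaHCO3 = 0.0138 × 84.01 = 1.16 g
% NaHCO3 = 1.16 / 1.24 × 100 = 93.6 %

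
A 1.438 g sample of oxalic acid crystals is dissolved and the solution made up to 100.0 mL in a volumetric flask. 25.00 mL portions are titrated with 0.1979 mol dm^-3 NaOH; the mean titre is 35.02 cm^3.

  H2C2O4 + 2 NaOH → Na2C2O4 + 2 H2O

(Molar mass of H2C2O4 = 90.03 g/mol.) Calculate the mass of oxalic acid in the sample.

n(NaOH) per titration = 0.03502 × 0.1979 = 6.930 × 10^-3 mol
From the 1:2 ratio, n(H2C2O4) in each aliquot = 1/2 × 6.930 × 10^-3 = 3.465 × 10^-3 mol
n(H2C2O4) in the whole flask = 3.465 × 10^-3 × 100.0/25.00 = 0.01386 mol
mass of H2C2O4 = 0.01386 × 90.03 = 1.248 g

1.248 g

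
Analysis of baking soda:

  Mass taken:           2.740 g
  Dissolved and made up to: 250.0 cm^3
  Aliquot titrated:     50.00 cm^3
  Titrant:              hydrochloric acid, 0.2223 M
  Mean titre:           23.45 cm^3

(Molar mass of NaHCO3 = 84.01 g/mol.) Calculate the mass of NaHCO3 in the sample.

NaHCO3 + HCl → NaCl + H2O + CO2
n(HCl) per titration = 0.02345 × 0.2223 = 5.213 × 10^-3 mol
n(NaHCO3) in each aliquot = 5.213 × 10^-3 mol (1:1 ratio)
n(NaHCO3) in the whole flask = 5.213 × 10^-3 × 250.0/50.00 = 0.02606 mol
mass of NaHCO3 = 0.02606 × 84.01 = 2.190 g

2.190 g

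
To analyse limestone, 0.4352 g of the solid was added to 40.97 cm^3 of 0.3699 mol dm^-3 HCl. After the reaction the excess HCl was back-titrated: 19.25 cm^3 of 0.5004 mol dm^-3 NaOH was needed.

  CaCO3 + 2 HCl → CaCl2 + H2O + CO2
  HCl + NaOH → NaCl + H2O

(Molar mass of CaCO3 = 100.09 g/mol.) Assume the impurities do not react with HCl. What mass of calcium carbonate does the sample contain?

0.2764 g

n(HCl) added = 0.04097 × 0.3699 = 0.01515 mol
n(NaOH) used in back-titration = 0.01925 × 0.5004 = 9.633 × 10^-3 mol
n(HCl) left over = 9.633 × 10^-3 mol (1:1 ratio)
n(HCl) consumed by analyte = 0.01515 − 9.633 × 10^-3 = 5.522 × 10^-3 mol
From the 1:2 ratio, n(CaCO3) = 1/2 × 5.522 × 10^-3 = 2.761 × 10^-3 mol
mass of CaCO3 = 2.761 × 10^-3 × 100.09 = 0.2764 g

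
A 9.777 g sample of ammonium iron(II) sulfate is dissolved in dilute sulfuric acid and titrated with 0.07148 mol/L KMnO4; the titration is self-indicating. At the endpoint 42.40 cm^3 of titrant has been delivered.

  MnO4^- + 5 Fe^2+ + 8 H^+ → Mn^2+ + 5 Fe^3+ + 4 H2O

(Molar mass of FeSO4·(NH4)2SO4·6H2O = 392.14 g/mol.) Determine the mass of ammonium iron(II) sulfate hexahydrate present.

n(KMnO4) = 0.04240 L × 0.07148 mol/L = 3.031 × 10^-3 mol
From the 5:1 ratio, n(FeSO4·(NH4)2SO4·6H2O) = 5/1 × 3.031 × 10^-3 = 0.01515 mol
mass of FeSO4·(NH4)2SO4·6H2O = 0.01515 × 392.14 g/mol = 5.942 g

5.942 g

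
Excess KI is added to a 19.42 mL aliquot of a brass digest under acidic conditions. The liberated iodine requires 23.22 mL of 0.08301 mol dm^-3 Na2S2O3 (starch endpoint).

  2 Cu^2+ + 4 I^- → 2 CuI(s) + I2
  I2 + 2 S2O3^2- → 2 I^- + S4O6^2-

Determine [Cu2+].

n(S2O3^2-) = 0.02322 × 0.08301 = 1.927 × 10^-3 mol
n(I2) = n(S2O3^2-)/2 = 9.637 × 10^-4 mol
From the 2:1 ratio, n(Cu2+) in the aliquot = 2/1 × 9.637 × 10^-4 = 1.927 × 10^-3 mol
[Cu2+] = 1.927 × 10^-3 / 0.01942 = 0.09925 mol/L

0.09925 mol/L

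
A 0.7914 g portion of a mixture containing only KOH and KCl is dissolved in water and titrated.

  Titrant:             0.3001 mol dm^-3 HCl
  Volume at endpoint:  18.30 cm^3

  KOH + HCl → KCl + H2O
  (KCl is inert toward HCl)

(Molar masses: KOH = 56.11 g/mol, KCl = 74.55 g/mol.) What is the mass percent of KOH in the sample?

n(HCl) = 0.01830 × 0.3001 = 5.492 × 10^-3 mol
Let x = n(KOH), y = n(KCl).
Titrant: 1x = 5.492 × 10^-3;  mass: 56.11x + 74.55y = 0.7914
Solving, x = 5.492 × 10^-3 mol, y = 6.482 × 10^-3 mol
mass of KOH = 5.492 × 10^-3 × 56.11 = 0.3081 g
% KOH = 0.3081 / 0.7914 × 100 = 38.94 %

38.94 %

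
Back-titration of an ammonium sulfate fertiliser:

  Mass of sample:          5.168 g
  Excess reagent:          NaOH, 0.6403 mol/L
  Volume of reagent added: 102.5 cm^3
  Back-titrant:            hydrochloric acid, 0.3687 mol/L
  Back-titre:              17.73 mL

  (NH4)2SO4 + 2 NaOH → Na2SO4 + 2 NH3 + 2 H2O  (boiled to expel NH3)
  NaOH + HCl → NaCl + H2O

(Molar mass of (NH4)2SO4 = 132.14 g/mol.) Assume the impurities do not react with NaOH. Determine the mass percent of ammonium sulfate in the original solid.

75.55 %

n(NaOH) added = 0.1025 × 0.6403 = 0.06563 mol
n(HCl) used in back-titration = 0.01773 × 0.3687 = 6.537 × 10^-3 mol
n(NaOH) left over = 6.537 × 10^-3 mol (1:1 ratio)
n(NaOH) consumed by analyte = 0.06563 − 6.537 × 10^-3 = 0.05909 mol
From the 1:2 ratio, n((NH4)2SO4) = 1/2 × 0.05909 = 0.02955 mol
mass of (NH4)2SO4 = 0.02955 × 132.14 = 3.904 g
% (NH4)2SO4 = 3.904 / 5.168 × 100 = 75.55 %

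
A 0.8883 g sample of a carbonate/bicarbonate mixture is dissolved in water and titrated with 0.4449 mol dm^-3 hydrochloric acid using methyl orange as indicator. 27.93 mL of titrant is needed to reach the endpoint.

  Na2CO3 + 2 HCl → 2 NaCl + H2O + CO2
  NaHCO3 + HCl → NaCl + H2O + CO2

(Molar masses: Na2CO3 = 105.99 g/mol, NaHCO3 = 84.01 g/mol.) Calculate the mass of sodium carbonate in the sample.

0.2659 g

n(HCl) = 0.02793 × 0.4449 = 0.01243 mol
Let x = n(Na2CO3), y = n(NaHCO3).
Titrant: 2x + 1y = 0.01243;  mass: 105.99x + 84.01y = 0.8883
Solving, x = 2.509 × 10^-3 mol, y = 7.409 × 10^-3 mol
mass of Na2CO3 = 2.509 × 10^-3 × 105.99 = 0.2659 g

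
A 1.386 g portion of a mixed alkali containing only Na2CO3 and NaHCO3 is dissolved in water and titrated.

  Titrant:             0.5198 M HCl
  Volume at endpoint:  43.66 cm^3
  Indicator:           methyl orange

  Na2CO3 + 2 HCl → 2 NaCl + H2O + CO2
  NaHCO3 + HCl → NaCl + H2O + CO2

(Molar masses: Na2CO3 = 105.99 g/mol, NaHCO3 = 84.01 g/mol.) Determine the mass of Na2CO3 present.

n(HCl) = 0.04366 × 0.5198 = 0.02269 mol
Let x = n(Na2CO3), y = n(NaHCO3).
Titrant: 2x + 1y = 0.02269;  mass: 105.99x + 84.01y = 1.386
Solving, x = 8.392 × 10^-3 mol, y = 5.910 × 10^-3 mol
mass of Na2CO3 = 8.392 × 10^-3 × 105.99 = 0.8895 g

0.8895 g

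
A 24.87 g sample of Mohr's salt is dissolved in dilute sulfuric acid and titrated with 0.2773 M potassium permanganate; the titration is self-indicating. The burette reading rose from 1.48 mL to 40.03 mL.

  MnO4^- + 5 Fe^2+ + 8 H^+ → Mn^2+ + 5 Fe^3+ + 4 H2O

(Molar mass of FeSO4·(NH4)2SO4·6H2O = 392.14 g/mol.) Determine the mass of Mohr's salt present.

20.96 g

n(KMnO4) = 0.03855 L × 0.2773 mol/L = 0.01069 mol
From the 5:1 ratio, n(FeSO4·(NH4)2SO4·6H2O) = 5/1 × 0.01069 = 0.05345 mol
mass of FeSO4·(NH4)2SO4·6H2O = 0.05345 × 392.14 g/mol = 20.96 g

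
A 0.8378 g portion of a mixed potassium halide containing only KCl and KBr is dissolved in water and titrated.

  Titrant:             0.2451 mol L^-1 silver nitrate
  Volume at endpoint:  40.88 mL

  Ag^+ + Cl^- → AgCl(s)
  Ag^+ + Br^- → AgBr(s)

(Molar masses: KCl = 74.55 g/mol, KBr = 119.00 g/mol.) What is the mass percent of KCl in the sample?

n(AgNO3) = 0.04088 × 0.2451 = 0.01002 mol
Let x = n(KCl), y = n(KBr).
Titrant: 1x + 1y = 0.01002;  mass: 74.55x + 119.00y = 0.8378
Solving, x = 7.976 × 10^-3 mol, y = 2.043 × 10^-3 mol
mass of KCl = 7.976 × 10^-3 × 74.55 = 0.5946 g
% KCl = 0.5946 / 0.8378 × 100 = 70.97 %

70.97 %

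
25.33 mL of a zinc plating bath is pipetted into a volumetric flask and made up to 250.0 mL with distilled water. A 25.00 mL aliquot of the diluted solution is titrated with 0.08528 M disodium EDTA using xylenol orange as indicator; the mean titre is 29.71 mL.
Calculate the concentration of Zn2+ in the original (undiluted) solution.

Zn^2+ + EDTA^4- → [Zn(EDTA)]^2-
n(EDTA) = 0.02971 × 0.08528 = 2.534 × 10^-3 mol
n(Zn2+) in the aliquot = 2.534 × 10^-3 mol (1:1 ratio)
[Zn2+]_dilute = 2.534 × 10^-3 / 0.02500 = 0.1013 mol/L
Dilution factor = 250.0 / 25.33 = 9.870
[Zn2+]_stock = 0.1013 × 9.870 = 1.000 mol/L

1.000 M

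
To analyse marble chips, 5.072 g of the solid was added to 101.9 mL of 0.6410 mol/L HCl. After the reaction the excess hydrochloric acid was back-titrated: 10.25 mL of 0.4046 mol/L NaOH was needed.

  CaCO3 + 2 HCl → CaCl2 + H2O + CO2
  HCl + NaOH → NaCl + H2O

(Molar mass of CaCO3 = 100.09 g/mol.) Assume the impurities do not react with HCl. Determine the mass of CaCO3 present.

3.061 g

n(HCl) added = 0.1019 × 0.6410 = 0.06532 mol
n(NaOH) used in back-titration = 0.01025 × 0.4046 = 4.147 × 10^-3 mol
n(HCl) left over = 4.147 × 10^-3 mol (1:1 ratio)
n(HCl) consumed by analyte = 0.06532 − 4.147 × 10^-3 = 0.06117 mol
From the 1:2 ratio, n(CaCO3) = 1/2 × 0.06117 = 0.03059 mol
mass of CaCO3 = 0.03059 × 100.09 = 3.061 g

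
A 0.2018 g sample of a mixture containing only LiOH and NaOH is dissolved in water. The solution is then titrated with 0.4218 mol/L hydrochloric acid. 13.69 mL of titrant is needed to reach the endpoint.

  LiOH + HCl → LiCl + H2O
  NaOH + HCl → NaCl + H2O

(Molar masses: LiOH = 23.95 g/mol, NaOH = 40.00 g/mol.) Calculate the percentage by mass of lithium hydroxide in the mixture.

21.58 %

n(HCl) = 0.01369 × 0.4218 = 5.774 × 10^-3 mol
Let x = n(LiOH), y = n(NaOH).
Titrant: 1x + 1y = 5.774 × 10^-3;  mass: 23.95x + 40.00y = 0.2018
Solving, x = 1.818 × 10^-3 mol, y = 3.957 × 10^-3 mol
mass of LiOH = 1.818 × 10^-3 × 23.95 = 0.04354 g
% LiOH = 0.04354 / 0.2018 × 100 = 21.58 %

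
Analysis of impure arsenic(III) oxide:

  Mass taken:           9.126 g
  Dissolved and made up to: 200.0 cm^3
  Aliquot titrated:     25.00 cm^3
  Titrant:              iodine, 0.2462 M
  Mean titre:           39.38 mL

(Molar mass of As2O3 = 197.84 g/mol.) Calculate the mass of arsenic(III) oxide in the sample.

As2O3 + 2 I2 + 2 H2O → As2O5 + 4 HI
n(I2) per titration = 0.03938 × 0.2462 = 9.695 × 10^-3 mol
From the 1:2 ratio, n(As2O3) in each aliquot = 1/2 × 9.695 × 10^-3 = 4.848 × 10^-3 mol
n(As2O3) in the whole flask = 4.848 × 10^-3 × 200.0/25.00 = 0.03878 mol
mass of As2O3 = 0.03878 × 197.84 = 7.673 g

7.673 g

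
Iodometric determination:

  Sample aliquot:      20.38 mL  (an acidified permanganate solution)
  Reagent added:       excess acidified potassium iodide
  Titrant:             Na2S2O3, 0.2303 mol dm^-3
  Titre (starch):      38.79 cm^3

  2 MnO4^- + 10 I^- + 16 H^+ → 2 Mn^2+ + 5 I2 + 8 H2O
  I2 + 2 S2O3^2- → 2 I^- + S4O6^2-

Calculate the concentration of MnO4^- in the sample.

0.08767 mol/L

n(S2O3^2-) = 0.03879 × 0.2303 = 8.933 × 10^-3 mol
n(I2) = n(S2O3^2-)/2 = 4.467 × 10^-3 mol
From the 2:5 ratio, n(MnO4^-) in the aliquot = 2/5 × 4.467 × 10^-3 = 1.787 × 10^-3 mol
[MnO4^-] = 1.787 × 10^-3 / 0.02038 = 0.08767 mol/L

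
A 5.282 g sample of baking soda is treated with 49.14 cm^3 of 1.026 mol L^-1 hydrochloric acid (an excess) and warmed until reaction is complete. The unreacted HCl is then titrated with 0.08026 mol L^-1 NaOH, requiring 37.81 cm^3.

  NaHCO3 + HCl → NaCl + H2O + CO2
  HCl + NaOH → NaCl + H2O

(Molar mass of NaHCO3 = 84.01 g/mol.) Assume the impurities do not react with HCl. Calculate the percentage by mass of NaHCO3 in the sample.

n(HCl) added = 0.04914 × 1.026 = 0.05042 mol
n(NaOH) used in back-titration = 0.03781 × 0.08026 = 3.035 × 10^-3 mol
n(HCl) left over = 3.035 × 10^-3 mol (1:1 ratio)
n(HCl) consumed by analyte = 0.05042 − 3.035 × 10^-3 = 0.04738 mol
n(NaHCO3) = 0.04738 mol (1:1 ratio)
mass of NaHCO3 = 0.04738 × 84.01 = 3.981 g
% NaHCO3 = 3.981 / 5.282 × 100 = 75.36 %

75.36 %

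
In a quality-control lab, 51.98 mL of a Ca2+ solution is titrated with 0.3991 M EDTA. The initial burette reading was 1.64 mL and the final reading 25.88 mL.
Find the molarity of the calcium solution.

0.1861 M

Ca^2+ + EDTA^4- → [Ca(EDTA)]^2-
n(EDTA) = 0.02424 L × 0.3991 mol/L = 9.674 × 10^-3 mol
n(Ca2+) = 9.674 × 10^-3 mol (1:1 mole ratio)
[Ca2+] = 9.674 × 10^-3 mol / 0.05198 L = 0.1861 mol/L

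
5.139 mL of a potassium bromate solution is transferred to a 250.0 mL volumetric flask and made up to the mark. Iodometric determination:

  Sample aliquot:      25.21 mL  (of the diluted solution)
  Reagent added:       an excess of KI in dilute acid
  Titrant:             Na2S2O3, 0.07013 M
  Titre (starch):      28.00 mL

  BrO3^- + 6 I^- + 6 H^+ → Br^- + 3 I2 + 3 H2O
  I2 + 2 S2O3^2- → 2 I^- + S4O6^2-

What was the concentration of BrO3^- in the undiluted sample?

n(S2O3^2-) = 0.02800 × 0.07013 = 1.964 × 10^-3 mol
n(I2) = n(S2O3^2-)/2 = 9.818 × 10^-4 mol
From the 1:3 ratio, n(BrO3^-) in the aliquot = 1/3 × 9.818 × 10^-4 = 3.273 × 10^-4 mol
[BrO3^-]_dilute = 3.273 × 10^-4 / 0.02521 = 0.01298 mol/L
[BrO3^-]_original = 0.01298 × 250.0/5.139 = 0.6315 mol/L

0.6315 M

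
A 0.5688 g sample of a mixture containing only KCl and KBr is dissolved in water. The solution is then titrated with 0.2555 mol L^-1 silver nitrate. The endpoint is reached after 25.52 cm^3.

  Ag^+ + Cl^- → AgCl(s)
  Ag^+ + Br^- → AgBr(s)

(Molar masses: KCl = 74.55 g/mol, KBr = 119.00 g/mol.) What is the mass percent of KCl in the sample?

61.07 %

n(AgNO3) = 0.02552 × 0.2555 = 6.520 × 10^-3 mol
Let x = n(KCl), y = n(KBr).
Titrant: 1x + 1y = 6.520 × 10^-3;  mass: 74.55x + 119.00y = 0.5688
Solving, x = 4.660 × 10^-3 mol, y = 1.861 × 10^-3 mol
mass of KCl = 4.660 × 10^-3 × 74.55 = 0.3474 g
% KCl = 0.3474 / 0.5688 × 100 = 61.07 %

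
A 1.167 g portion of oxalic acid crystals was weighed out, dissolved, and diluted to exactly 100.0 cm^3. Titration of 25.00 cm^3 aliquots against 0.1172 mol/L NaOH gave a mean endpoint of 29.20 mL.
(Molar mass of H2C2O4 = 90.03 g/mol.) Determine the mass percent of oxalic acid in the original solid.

H2C2O4 + 2 NaOH → Na2C2O4 + 2 H2O
n(NaOH) per titration = 0.02920 × 0.1172 = 3.422 × 10^-3 mol
From the 1:2 ratio, n(H2C2O4) in each aliquot = 1/2 × 3.422 × 10^-3 = 1.711 × 10^-3 mol
n(H2C2O4) in the whole flask = 1.711 × 10^-3 × 100.0/25.00 = 6.844 × 10^-3 mol
mass of H2C2O4 = 6.844 × 10^-3 × 90.03 = 0.6162 g
% H2C2O4 = 0.6162 / 1.167 × 100 = 52.80 %

52.80 %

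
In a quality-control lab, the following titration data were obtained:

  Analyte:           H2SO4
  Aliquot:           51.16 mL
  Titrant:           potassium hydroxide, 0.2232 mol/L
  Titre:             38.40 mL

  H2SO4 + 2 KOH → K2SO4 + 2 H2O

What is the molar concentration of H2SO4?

n(KOH) = 0.03840 L × 0.2232 mol/L = 8.571 × 10^-3 mol
From the 1:2 mole ratio, n(H2SO4) = 1/2 × 8.571 × 10^-3 = 4.285 × 10^-3 mol
[H2SO4] = 4.285 × 10^-3 mol / 0.05116 L = 0.08377 mol/L

0.08377 mol/L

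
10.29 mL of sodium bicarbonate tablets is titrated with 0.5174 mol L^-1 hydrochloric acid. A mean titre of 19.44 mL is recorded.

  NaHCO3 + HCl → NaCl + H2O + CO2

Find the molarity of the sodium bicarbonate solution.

n(HCl) = 0.01944 L × 0.5174 mol/L = 0.01006 mol
n(NaHCO3) = 0.01006 mol (1:1 mole ratio)
[NaHCO3] = 0.01006 mol / 0.01029 L = 0.9775 mol/L

0.9775 mol/L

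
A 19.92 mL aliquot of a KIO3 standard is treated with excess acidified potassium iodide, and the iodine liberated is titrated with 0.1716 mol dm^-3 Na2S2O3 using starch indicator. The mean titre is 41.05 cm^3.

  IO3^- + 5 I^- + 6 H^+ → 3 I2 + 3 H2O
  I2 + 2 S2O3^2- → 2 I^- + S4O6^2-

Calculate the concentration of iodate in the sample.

0.05894 mol/L

n(S2O3^2-) = 0.04105 × 0.1716 = 7.044 × 10^-3 mol
n(I2) = n(S2O3^2-)/2 = 3.522 × 10^-3 mol
From the 1:3 ratio, n(IO3^-) in the aliquot = 1/3 × 3.522 × 10^-3 = 1.174 × 10^-3 mol
[IO3^-] = 1.174 × 10^-3 / 0.01992 = 0.05894 mol/L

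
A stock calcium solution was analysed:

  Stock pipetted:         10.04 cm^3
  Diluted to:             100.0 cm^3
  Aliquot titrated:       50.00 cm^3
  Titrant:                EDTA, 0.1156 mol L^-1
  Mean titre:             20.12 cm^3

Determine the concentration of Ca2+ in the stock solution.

Ca^2+ + EDTA^4- → [Ca(EDTA)]^2-
n(EDTA) = 0.02012 × 0.1156 = 2.326 × 10^-3 mol
n(Ca2+) in the aliquot = 2.326 × 10^-3 mol (1:1 ratio)
[Ca2+]_dilute = 2.326 × 10^-3 / 0.05000 = 0.04652 mol/L
Dilution factor = 100.0 / 10.04 = 9.960
[Ca2+]_stock = 0.04652 × 9.960 = 0.4633 mol/L

0.4633 mol/L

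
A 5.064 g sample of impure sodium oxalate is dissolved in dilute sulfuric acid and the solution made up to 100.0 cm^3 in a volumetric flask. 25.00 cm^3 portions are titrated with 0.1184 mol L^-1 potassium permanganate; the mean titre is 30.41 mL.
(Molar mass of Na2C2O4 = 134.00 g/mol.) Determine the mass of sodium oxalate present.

2 MnO4^- + 5 C2O4^2- + 16 H^+ → 2 Mn^2+ + 10 CO2 + 8 H2O
n(KMnO4) per titration = 0.03041 × 0.1184 = 3.601 × 10^-3 mol
From the 5:2 ratio, n(Na2C2O4) in each aliquot = 5/2 × 3.601 × 10^-3 = 9.001 × 10^-3 mol
n(Na2C2O4) in the whole flask = 9.001 × 10^-3 × 100.0/25.00 = 0.03601 mol
mass of Na2C2O4 = 0.03601 × 134.00 = 4.825 g

4.825 g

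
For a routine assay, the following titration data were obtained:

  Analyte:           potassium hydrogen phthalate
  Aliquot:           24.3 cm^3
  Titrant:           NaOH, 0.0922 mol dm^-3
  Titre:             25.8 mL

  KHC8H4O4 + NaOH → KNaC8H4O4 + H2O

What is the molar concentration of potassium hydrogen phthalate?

0.0979 mol/L

n(NaOH) = 0.0258 L × 0.0922 mol/L = 2.38 × 10^-3 mol
n(KHC8H4O4) = 2.38 × 10^-3 mol (1:1 mole ratio)
[KHC8H4O4] = 2.38 × 10^-3 mol / 0.0243 L = 0.0979 mol/L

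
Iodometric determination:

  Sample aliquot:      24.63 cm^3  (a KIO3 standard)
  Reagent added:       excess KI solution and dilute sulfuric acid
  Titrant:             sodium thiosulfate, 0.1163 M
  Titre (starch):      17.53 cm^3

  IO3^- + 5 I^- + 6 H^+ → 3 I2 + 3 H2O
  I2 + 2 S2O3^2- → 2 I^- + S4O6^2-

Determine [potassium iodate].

0.01380 M

n(S2O3^2-) = 0.01753 × 0.1163 = 2.039 × 10^-3 mol
n(I2) = n(S2O3^2-)/2 = 1.019 × 10^-3 mol
From the 1:3 ratio, n(IO3^-) in the aliquot = 1/3 × 1.019 × 10^-3 = 3.398 × 10^-4 mol
[IO3^-] = 3.398 × 10^-4 / 0.02463 = 0.01380 mol/L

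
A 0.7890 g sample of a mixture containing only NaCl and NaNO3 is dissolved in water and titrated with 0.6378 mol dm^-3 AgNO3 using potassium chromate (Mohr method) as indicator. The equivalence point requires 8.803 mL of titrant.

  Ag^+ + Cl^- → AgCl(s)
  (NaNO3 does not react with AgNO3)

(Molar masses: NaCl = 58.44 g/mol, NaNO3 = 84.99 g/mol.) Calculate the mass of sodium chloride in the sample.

n(AgNO3) = 0.008803 × 0.6378 = 5.615 × 10^-3 mol
Let x = n(NaCl), y = n(NaNO3).
Titrant: 1x = 5.615 × 10^-3;  mass: 58.44x + 84.99y = 0.7890
Solving, x = 5.615 × 10^-3 mol, y = 5.423 × 10^-3 mol
mass of NaCl = 5.615 × 10^-3 × 58.44 = 0.3281 g

0.3281 g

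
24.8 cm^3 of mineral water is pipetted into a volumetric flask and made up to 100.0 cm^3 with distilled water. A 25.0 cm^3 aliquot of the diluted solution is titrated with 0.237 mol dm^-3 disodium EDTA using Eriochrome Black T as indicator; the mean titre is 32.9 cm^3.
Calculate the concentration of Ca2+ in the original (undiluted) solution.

Ca^2+ + EDTA^4- → [Ca(EDTA)]^2-
n(EDTA) = 0.0329 × 0.237 = 7.80 × 10^-3 mol
n(Ca2+) in the aliquot = 7.80 × 10^-3 mol (1:1 ratio)
[Ca2+]_dilute = 7.80 × 10^-3 / 0.0250 = 0.312 mol/L
Dilution factor = 100.0 / 24.8 = 4.032
[Ca2+]_stock = 0.312 × 4.032 = 1.26 mol/L

1.26 mol/L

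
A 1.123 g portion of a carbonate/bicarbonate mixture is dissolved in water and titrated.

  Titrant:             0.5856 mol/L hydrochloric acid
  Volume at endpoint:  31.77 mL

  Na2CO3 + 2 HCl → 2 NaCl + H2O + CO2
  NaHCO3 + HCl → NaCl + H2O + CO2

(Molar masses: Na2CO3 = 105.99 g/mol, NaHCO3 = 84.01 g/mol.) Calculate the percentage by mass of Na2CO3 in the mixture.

66.94 %

n(HCl) = 0.03177 × 0.5856 = 0.01860 mol
Let x = n(Na2CO3), y = n(NaHCO3).
Titrant: 2x + 1y = 0.01860;  mass: 105.99x + 84.01y = 1.123
Solving, x = 7.093 × 10^-3 mol, y = 4.419 × 10^-3 mol
mass of Na2CO3 = 7.093 × 10^-3 × 105.99 = 0.7518 g
% Na2CO3 = 0.7518 / 1.123 × 100 = 66.94 %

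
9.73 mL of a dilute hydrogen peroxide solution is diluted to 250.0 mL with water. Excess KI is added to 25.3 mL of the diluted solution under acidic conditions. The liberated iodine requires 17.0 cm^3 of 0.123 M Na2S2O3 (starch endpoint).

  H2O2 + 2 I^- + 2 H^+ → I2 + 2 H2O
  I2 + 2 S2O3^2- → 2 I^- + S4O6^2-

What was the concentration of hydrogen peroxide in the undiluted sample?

n(S2O3^2-) = 0.0170 × 0.123 = 2.09 × 10^-3 mol
n(I2) = n(S2O3^2-)/2 = 1.05 × 10^-3 mol
n(H2O2) in the aliquot = 1.05 × 10^-3 mol (1:1 ratio)
[H2O2]_dilute = 1.05 × 10^-3 / 0.0253 = 0.0413 mol/L
[H2O2]_original = 0.0413 × 250.0/9.73 = 1.06 mol/L

1.06 M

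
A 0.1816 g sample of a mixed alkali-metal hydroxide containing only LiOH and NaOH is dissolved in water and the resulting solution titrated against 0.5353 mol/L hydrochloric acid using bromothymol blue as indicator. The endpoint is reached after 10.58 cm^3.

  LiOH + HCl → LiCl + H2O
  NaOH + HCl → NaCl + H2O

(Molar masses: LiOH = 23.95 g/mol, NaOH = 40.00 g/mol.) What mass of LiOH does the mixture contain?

0.06706 g

n(HCl) = 0.01058 × 0.5353 = 5.663 × 10^-3 mol
Let x = n(LiOH), y = n(NaOH).
Titrant: 1x + 1y = 5.663 × 10^-3;  mass: 23.95x + 40.00y = 0.1816
Solving, x = 2.800 × 10^-3 mol, y = 2.864 × 10^-3 mol
mass of LiOH = 2.800 × 10^-3 × 23.95 = 0.06706 g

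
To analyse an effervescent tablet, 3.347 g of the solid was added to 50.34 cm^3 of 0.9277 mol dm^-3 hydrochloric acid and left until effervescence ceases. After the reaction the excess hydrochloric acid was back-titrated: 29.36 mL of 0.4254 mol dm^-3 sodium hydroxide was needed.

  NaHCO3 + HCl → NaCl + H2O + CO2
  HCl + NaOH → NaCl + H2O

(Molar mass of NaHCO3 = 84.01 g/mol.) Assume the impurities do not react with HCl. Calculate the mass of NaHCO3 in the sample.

n(HCl) added = 0.05034 × 0.9277 = 0.04670 mol
n(NaOH) used in back-titration = 0.02936 × 0.4254 = 0.01249 mol
n(HCl) left over = 0.01249 mol (1:1 ratio)
n(HCl) consumed by analyte = 0.04670 − 0.01249 = 0.03421 mol
n(NaHCO3) = 0.03421 mol (1:1 ratio)
mass of NaHCO3 = 0.03421 × 84.01 = 2.874 g

2.874 g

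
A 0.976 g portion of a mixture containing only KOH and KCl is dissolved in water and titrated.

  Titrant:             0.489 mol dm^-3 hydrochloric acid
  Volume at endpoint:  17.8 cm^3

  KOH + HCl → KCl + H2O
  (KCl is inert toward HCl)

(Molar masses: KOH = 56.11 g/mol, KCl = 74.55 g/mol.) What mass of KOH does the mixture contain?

0.488 g

n(HCl) = 0.0178 × 0.489 = 8.70 × 10^-3 mol
Let x = n(KOH), y = n(KCl).
Titrant: 1x = 8.70 × 10^-3;  mass: 56.11x + 74.55y = 0.976
Solving, x = 8.70 × 10^-3 mol, y = 6.54 × 10^-3 mol
mass of KOH = 8.70 × 10^-3 × 56.11 = 0.488 g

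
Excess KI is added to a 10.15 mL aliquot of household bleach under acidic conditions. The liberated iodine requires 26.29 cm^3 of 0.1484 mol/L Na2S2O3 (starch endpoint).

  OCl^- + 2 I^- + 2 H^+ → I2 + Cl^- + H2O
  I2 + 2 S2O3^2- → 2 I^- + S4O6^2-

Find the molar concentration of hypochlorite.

0.1922 mol/L

n(S2O3^2-) = 0.02629 × 0.1484 = 3.901 × 10^-3 mol
n(I2) = n(S2O3^2-)/2 = 1.951 × 10^-3 mol
n(OCl^-) in the aliquot = 1.951 × 10^-3 mol (1:1 ratio)
[OCl^-] = 1.951 × 10^-3 / 0.01015 = 0.1922 mol/L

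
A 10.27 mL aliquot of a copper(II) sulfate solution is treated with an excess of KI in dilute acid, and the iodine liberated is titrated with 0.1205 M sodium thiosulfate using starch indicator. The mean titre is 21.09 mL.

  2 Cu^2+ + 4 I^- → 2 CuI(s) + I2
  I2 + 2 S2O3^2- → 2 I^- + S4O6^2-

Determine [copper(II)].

n(S2O3^2-) = 0.02109 × 0.1205 = 2.541 × 10^-3 mol
n(I2) = n(S2O3^2-)/2 = 1.271 × 10^-3 mol
From the 2:1 ratio, n(Cu2+) in the aliquot = 2/1 × 1.271 × 10^-3 = 2.541 × 10^-3 mol
[Cu2+] = 2.541 × 10^-3 / 0.01027 = 0.2475 mol/L

0.2475 M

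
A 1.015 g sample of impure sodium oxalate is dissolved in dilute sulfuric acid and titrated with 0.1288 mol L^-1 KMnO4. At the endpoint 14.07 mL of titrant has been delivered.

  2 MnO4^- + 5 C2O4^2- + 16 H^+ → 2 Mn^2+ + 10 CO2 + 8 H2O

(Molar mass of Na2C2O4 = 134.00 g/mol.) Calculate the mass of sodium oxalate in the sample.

n(KMnO4) = 0.01407 L × 0.1288 mol/L = 1.812 × 10^-3 mol
From the 5:2 ratio, n(Na2C2O4) = 5/2 × 1.812 × 10^-3 = 4.531 × 10^-3 mol
mass of Na2C2O4 = 4.531 × 10^-3 × 134.00 g/mol = 0.6071 g

0.6071 g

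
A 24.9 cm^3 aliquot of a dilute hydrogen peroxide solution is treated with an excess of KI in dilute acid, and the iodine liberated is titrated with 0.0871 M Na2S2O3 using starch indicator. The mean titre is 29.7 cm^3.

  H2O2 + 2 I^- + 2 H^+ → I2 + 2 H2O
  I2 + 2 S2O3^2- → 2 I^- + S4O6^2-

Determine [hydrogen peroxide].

0.0519 M

n(S2O3^2-) = 0.0297 × 0.0871 = 2.59 × 10^-3 mol
n(I2) = n(S2O3^2-)/2 = 1.29 × 10^-3 mol
n(H2O2) in the aliquot = 1.29 × 10^-3 mol (1:1 ratio)
[H2O2] = 1.29 × 10^-3 / 0.0249 = 0.0519 mol/L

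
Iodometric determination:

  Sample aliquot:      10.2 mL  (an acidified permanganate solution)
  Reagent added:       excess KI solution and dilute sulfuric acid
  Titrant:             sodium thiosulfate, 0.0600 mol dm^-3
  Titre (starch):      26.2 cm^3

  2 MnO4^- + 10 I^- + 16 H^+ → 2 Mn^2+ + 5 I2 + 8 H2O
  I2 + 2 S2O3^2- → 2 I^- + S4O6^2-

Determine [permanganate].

n(S2O3^2-) = 0.0262 × 0.0600 = 1.57 × 10^-3 mol
n(I2) = n(S2O3^2-)/2 = 7.86 × 10^-4 mol
From the 2:5 ratio, n(MnO4^-) in the aliquot = 2/5 × 7.86 × 10^-4 = 3.14 × 10^-4 mol
[MnO4^-] = 3.14 × 10^-4 / 0.0102 = 0.0308 mol/L

0.0308 mol/L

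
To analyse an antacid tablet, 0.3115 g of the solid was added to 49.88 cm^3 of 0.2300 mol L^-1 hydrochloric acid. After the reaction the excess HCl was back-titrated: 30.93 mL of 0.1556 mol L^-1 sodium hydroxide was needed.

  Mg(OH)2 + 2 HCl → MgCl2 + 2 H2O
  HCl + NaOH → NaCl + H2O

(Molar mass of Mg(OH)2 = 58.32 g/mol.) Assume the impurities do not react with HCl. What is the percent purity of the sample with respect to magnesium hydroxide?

n(HCl) added = 0.04988 × 0.2300 = 0.01147 mol
n(NaOH) used in back-titration = 0.03093 × 0.1556 = 4.813 × 10^-3 mol
n(HCl) left over = 4.813 × 10^-3 mol (1:1 ratio)
n(HCl) consumed by analyte = 0.01147 − 4.813 × 10^-3 = 6.660 × 10^-3 mol
From the 1:2 ratio, n(Mg(OH)2) = 1/2 × 6.660 × 10^-3 = 3.330 × 10^-3 mol
mass of Mg(OH)2 = 3.330 × 10^-3 × 58.32 = 0.1942 g
% Mg(OH)2 = 0.1942 / 0.3115 × 100 = 62.34 %

62.34 %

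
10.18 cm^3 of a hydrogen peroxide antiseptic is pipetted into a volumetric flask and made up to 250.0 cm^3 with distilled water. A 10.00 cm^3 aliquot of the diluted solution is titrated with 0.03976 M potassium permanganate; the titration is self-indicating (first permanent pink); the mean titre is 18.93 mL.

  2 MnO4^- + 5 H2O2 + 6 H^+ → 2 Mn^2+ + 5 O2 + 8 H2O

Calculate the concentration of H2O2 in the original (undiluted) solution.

n(KMnO4) = 0.01893 × 0.03976 = 7.527 × 10^-4 mol
From the 5:2 ratio, n(H2O2) in the aliquot = 5/2 × 7.527 × 10^-4 = 1.882 × 10^-3 mol
[H2O2]_dilute = 1.882 × 10^-3 / 0.01000 = 0.1882 mol/L
Dilution factor = 250.0 / 10.18 = 24.56
[H2O2]_stock = 0.1882 × 24.56 = 4.621 mol/L

4.621 M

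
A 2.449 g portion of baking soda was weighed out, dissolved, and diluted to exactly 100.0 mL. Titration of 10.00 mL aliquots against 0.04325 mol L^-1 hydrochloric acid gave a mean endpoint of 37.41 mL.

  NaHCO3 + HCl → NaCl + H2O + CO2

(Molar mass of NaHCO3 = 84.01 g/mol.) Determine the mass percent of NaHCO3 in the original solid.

55.50 %

n(HCl) per titration = 0.03741 × 0.04325 = 1.618 × 10^-3 mol
n(NaHCO3) in each aliquot = 1.618 × 10^-3 mol (1:1 ratio)
n(NaHCO3) in the whole flask = 1.618 × 10^-3 × 100.0/10.00 = 0.01618 mol
mass of NaHCO3 = 0.01618 × 84.01 = 1.359 g
% NaHCO3 = 1.359 / 2.449 × 100 = 55.50 %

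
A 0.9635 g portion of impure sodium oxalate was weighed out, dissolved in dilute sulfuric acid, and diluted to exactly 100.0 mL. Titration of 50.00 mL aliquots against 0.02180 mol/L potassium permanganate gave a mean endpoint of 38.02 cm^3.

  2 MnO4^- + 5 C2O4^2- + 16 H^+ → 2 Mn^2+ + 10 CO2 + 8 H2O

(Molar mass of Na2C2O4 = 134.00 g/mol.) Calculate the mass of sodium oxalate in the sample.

0.5553 g

n(KMnO4) per titration = 0.03802 × 0.02180 = 8.288 × 10^-4 mol
From the 5:2 ratio, n(Na2C2O4) in each aliquot = 5/2 × 8.288 × 10^-4 = 2.072 × 10^-3 mol
n(Na2C2O4) in the whole flask = 2.072 × 10^-3 × 100.0/50.00 = 4.144 × 10^-3 mol
mass of Na2C2O4 = 4.144 × 10^-3 × 134.00 = 0.5553 g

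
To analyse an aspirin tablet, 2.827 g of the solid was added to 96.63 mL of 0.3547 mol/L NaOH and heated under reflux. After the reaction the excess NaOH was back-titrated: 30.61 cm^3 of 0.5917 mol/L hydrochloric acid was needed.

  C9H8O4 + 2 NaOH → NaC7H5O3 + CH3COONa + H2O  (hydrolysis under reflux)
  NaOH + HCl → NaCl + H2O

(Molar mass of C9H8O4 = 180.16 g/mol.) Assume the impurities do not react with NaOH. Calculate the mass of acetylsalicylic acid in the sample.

n(NaOH) added = 0.09663 × 0.3547 = 0.03427 mol
n(HCl) used in back-titration = 0.03061 × 0.5917 = 0.01811 mol
n(NaOH) left over = 0.01811 mol (1:1 ratio)
n(NaOH) consumed by analyte = 0.03427 − 0.01811 = 0.01616 mol
From the 1:2 ratio, n(C9H8O4) = 1/2 × 0.01616 = 8.081 × 10^-3 mol
mass of C9H8O4 = 8.081 × 10^-3 × 180.16 = 1.456 g

1.456 g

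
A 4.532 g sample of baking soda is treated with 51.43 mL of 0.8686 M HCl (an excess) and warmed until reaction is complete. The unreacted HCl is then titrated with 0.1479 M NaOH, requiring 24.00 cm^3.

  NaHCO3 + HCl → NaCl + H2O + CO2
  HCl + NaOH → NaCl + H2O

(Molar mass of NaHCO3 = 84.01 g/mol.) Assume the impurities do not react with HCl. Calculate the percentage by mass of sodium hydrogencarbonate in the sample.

n(HCl) added = 0.05143 × 0.8686 = 0.04467 mol
n(NaOH) used in back-titration = 0.02400 × 0.1479 = 3.550 × 10^-3 mol
n(HCl) left over = 3.550 × 10^-3 mol (1:1 ratio)
n(HCl) consumed by analyte = 0.04467 − 3.550 × 10^-3 = 0.04112 mol
n(NaHCO3) = 0.04112 mol (1:1 ratio)
mass of NaHCO3 = 0.04112 × 84.01 = 3.455 g
% NaHCO3 = 3.455 / 4.532 × 100 = 76.23 %

76.23 %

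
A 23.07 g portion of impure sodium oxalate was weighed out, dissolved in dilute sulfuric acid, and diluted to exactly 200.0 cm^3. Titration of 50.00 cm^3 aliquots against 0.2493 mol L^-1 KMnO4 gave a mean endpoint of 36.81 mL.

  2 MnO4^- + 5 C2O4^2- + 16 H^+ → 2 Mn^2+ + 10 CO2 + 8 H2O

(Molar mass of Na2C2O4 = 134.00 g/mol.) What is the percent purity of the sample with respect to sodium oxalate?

53.30 %

n(KMnO4) per titration = 0.03681 × 0.2493 = 9.177 × 10^-3 mol
From the 5:2 ratio, n(Na2C2O4) in each aliquot = 5/2 × 9.177 × 10^-3 = 0.02294 mol
n(Na2C2O4) in the whole flask = 0.02294 × 200.0/50.00 = 0.09177 mol
mass of Na2C2O4 = 0.09177 × 134.00 = 12.30 g
% Na2C2O4 = 12.30 / 23.07 × 100 = 53.30 %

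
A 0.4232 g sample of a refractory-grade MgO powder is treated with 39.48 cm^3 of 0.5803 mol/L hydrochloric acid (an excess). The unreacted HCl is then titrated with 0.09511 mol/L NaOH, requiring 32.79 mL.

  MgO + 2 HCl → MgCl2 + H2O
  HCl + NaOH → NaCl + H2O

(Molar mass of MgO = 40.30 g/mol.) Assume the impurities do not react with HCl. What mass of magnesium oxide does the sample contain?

n(HCl) added = 0.03948 × 0.5803 = 0.02291 mol
n(NaOH) used in back-titration = 0.03279 × 0.09511 = 3.119 × 10^-3 mol
n(HCl) left over = 3.119 × 10^-3 mol (1:1 ratio)
n(HCl) consumed by analyte = 0.02291 − 3.119 × 10^-3 = 0.01979 mol
From the 1:2 ratio, n(MgO) = 1/2 × 0.01979 = 9.896 × 10^-3 mol
mass of MgO = 9.896 × 10^-3 × 40.30 = 0.3988 g

0.3988 g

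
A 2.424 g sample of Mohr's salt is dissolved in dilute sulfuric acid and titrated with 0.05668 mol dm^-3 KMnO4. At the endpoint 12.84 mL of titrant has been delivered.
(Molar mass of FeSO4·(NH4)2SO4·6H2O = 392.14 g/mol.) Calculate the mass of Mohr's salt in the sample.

MnO4^- + 5 Fe^2+ + 8 H^+ → Mn^2+ + 5 Fe^3+ + 4 H2O
n(KMnO4) = 0.01284 L × 0.05668 mol/L = 7.278 × 10^-4 mol
From the 5:1 ratio, n(FeSO4·(NH4)2SO4·6H2O) = 5/1 × 7.278 × 10^-4 = 3.639 × 10^-3 mol
mass of FeSO4·(NH4)2SO4·6H2O = 3.639 × 10^-3 × 392.14 g/mol = 1.427 g

1.427 g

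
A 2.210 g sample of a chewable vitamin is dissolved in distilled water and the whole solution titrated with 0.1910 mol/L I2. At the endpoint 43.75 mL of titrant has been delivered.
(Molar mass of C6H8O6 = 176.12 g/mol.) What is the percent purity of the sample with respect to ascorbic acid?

C6H8O6 + I2 → C6H6O6 + 2 HI
n(I2) = 0.04375 L × 0.1910 mol/L = 8.356 × 10^-3 mol
n(C6H8O6) = 8.356 × 10^-3 mol (1:1 ratio)
mass of C6H8O6 = 8.356 × 10^-3 × 176.12 g/mol = 1.472 g
% C6H8O6 = 1.472 / 2.210 × 100 = 66.59 %

66.59 %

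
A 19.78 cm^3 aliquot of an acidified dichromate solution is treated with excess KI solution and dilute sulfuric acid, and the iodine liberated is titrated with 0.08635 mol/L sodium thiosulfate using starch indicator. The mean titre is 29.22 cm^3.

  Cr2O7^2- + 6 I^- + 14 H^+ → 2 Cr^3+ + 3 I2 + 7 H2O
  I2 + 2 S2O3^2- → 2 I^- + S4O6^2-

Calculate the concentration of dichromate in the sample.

0.02126 mol/L

n(S2O3^2-) = 0.02922 × 0.08635 = 2.523 × 10^-3 mol
n(I2) = n(S2O3^2-)/2 = 1.262 × 10^-3 mol
From the 1:3 ratio, n(Cr2O7^2-) in the aliquot = 1/3 × 1.262 × 10^-3 = 4.205 × 10^-4 mol
[Cr2O7^2-] = 4.205 × 10^-4 / 0.01978 = 0.02126 mol/L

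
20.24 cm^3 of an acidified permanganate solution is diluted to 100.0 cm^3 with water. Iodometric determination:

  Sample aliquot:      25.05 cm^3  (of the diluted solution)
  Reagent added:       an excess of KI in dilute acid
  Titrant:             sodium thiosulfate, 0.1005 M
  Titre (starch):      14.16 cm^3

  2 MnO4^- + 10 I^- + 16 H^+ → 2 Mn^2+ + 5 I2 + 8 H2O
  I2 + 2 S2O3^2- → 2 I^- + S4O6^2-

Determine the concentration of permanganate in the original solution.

n(S2O3^2-) = 0.01416 × 0.1005 = 1.423 × 10^-3 mol
n(I2) = n(S2O3^2-)/2 = 7.115 × 10^-4 mol
From the 2:5 ratio, n(MnO4^-) in the aliquot = 2/5 × 7.115 × 10^-4 = 2.846 × 10^-4 mol
[MnO4^-]_dilute = 2.846 × 10^-4 / 0.02505 = 0.01136 mol/L
[MnO4^-]_original = 0.01136 × 100.0/20.24 = 0.05614 mol/L

0.05614 M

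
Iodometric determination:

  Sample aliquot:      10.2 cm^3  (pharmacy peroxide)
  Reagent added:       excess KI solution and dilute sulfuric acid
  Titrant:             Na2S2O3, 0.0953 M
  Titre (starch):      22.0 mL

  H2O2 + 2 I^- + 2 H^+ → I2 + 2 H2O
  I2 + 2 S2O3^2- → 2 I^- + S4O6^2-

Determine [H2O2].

n(S2O3^2-) = 0.0220 × 0.0953 = 2.10 × 10^-3 mol
n(I2) = n(S2O3^2-)/2 = 1.05 × 10^-3 mol
n(H2O2) in the aliquot = 1.05 × 10^-3 mol (1:1 ratio)
[H2O2] = 1.05 × 10^-3 / 0.0102 = 0.103 mol/L

0.103 M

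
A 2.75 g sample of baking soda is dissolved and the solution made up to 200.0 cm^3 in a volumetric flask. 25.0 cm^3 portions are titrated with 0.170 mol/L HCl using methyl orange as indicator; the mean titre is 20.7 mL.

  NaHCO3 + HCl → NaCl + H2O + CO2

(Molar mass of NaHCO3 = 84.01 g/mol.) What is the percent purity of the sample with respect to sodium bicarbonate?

n(HCl) per titration = 0.0207 × 0.170 = 3.52 × 10^-3 mol
n(NaHCO3) in each aliquot = 3.52 × 10^-3 mol (1:1 ratio)
n(NaHCO3) in the whole flask = 3.52 × 10^-3 × 200.0/25.0 = 0.0282 mol
mass of NaHCO3 = 0.0282 × 84.01 = 2.37 g
% NaHCO3 = 2.37 / 2.75 × 100 = 86.0 %

86.0 %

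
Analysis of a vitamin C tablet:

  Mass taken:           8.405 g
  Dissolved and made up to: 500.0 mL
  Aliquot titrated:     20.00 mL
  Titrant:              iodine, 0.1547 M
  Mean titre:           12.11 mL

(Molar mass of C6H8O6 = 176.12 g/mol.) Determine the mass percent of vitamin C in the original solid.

98.14 %

C6H8O6 + I2 → C6H6O6 + 2 HI
n(I2) per titration = 0.01211 × 0.1547 = 1.873 × 10^-3 mol
n(C6H8O6) in each aliquot = 1.873 × 10^-3 mol (1:1 ratio)
n(C6H8O6) in the whole flask = 1.873 × 10^-3 × 500.0/20.00 = 0.04684 mol
mass of C6H8O6 = 0.04684 × 176.12 = 8.249 g
% C6H8O6 = 8.249 / 8.405 × 100 = 98.14 %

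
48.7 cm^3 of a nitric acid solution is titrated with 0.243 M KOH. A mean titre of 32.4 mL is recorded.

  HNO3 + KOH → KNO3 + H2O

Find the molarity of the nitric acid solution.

0.162 M

n(KOH) = 0.0324 L × 0.243 mol/L = 7.87 × 10^-3 mol
n(HNO3) = 7.87 × 10^-3 mol (1:1 mole ratio)
[HNO3] = 7.87 × 10^-3 mol / 0.0487 L = 0.162 mol/L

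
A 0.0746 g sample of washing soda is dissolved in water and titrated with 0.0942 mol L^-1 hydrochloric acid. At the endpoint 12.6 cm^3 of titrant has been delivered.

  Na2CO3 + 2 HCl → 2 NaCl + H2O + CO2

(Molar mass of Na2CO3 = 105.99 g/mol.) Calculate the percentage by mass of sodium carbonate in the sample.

n(HCl) = 0.0126 L × 0.0942 mol/L = 1.19 × 10^-3 mol
From the 1:2 ratio, n(Na2CO3) = 1/2 × 1.19 × 10^-3 = 5.93 × 10^-4 mol
mass of Na2CO3 = 5.93 × 10^-4 × 105.99 g/mol = 0.0629 g
% Na2CO3 = 0.0629 / 0.0746 × 100 = 84.3 %

84.3 %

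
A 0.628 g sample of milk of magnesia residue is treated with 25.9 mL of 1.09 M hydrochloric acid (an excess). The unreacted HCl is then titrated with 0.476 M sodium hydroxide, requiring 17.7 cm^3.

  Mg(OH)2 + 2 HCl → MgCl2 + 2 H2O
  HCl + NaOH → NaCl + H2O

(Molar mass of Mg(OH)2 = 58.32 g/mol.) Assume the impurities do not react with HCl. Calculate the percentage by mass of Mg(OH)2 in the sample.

92.0 %

n(HCl) added = 0.0259 × 1.09 = 0.0282 mol
n(NaOH) used in back-titration = 0.0177 × 0.476 = 8.43 × 10^-3 mol
n(HCl) left over = 8.43 × 10^-3 mol (1:1 ratio)
n(HCl) consumed by analyte = 0.0282 − 8.43 × 10^-3 = 0.0198 mol
From the 1:2 ratio, n(Mg(OH)2) = 1/2 × 0.0198 = 9.90 × 10^-3 mol
mass of Mg(OH)2 = 9.90 × 10^-3 × 58.32 = 0.578 g
% Mg(OH)2 = 0.578 / 0.628 × 100 = 92.0 %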